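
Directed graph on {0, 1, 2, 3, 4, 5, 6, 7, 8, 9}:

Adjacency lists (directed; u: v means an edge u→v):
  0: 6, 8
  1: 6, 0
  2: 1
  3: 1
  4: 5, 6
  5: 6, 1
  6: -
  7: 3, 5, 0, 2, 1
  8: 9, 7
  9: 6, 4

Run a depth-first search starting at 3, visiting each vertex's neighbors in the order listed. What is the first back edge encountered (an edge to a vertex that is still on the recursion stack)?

DFS from 3 (visiting each vertex's neighbors in the order listed); mark gray on enter, black on exit:
3 gray
  1 gray
    6 gray
    6 black
    0 gray
      0→6: 6 black — skip
      8 gray
        9 gray
          9→6: 6 black — skip
          4 gray
            5 gray
              5→6: 6 black — skip
              5→1: 1 is gray → back edge
First back edge: 5 → 1.

5→1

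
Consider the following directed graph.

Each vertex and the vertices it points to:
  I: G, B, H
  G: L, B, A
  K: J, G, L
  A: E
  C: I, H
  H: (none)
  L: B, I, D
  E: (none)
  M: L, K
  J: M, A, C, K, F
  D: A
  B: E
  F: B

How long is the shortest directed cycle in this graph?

2

For each vertex v, BFS finds the shortest path from v back to v.
The shortest such closed walk is K → J → K, length 2.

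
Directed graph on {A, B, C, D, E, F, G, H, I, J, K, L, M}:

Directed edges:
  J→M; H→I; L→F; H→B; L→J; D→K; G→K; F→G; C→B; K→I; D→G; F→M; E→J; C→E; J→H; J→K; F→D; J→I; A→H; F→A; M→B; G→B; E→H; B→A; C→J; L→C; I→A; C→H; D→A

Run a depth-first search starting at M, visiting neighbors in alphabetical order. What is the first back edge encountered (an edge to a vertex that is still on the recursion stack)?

H→B

DFS from M (visiting neighbors in alphabetical order); mark gray on enter, black on exit:
M gray
  B gray
    A gray
      H gray
        H→B: B is gray → back edge
First back edge: H → B.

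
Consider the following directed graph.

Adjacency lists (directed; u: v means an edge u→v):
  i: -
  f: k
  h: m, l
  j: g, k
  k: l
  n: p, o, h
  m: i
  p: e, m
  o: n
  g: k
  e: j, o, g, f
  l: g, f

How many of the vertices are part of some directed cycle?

A vertex is on a directed cycle iff it belongs to a strongly connected component of size ≥ 2 (or has a self-loop).
The vertices on cycles are {e, f, g, k, l, n, o, p} — 8 in total.

8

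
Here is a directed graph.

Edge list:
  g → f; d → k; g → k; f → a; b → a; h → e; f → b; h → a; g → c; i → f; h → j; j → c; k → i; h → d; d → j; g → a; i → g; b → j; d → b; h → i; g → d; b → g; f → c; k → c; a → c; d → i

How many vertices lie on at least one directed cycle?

6

A vertex is on a directed cycle iff it belongs to a strongly connected component of size ≥ 2 (or has a self-loop).
The vertices on cycles are {b, d, f, g, i, k} — 6 in total.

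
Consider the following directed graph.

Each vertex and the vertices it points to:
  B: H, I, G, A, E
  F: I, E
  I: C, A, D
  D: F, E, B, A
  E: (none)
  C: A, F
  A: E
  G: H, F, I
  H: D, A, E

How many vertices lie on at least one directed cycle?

A vertex is on a directed cycle iff it belongs to a strongly connected component of size ≥ 2 (or has a self-loop).
The vertices on cycles are {B, C, D, F, G, H, I} — 7 in total.

7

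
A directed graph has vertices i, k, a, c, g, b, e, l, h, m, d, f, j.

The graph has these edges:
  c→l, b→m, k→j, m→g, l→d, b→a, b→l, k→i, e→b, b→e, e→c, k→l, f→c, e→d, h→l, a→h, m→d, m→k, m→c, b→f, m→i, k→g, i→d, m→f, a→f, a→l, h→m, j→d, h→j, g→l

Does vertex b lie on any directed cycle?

b is on a cycle iff b can reach itself via ≥1 edge.
b → e → b — yes.

Yes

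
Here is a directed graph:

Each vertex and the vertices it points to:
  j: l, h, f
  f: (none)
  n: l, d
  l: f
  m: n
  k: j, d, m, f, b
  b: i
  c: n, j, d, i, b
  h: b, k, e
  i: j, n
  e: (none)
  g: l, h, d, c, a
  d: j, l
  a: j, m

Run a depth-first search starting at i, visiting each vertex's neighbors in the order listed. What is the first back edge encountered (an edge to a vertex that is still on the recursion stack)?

b→i

DFS from i (visiting each vertex's neighbors in the order listed); mark gray on enter, black on exit:
i gray
  j gray
    l gray
      f gray
      f black
    l black
    h gray
      b gray
        b→i: i is gray → back edge
First back edge: b → i.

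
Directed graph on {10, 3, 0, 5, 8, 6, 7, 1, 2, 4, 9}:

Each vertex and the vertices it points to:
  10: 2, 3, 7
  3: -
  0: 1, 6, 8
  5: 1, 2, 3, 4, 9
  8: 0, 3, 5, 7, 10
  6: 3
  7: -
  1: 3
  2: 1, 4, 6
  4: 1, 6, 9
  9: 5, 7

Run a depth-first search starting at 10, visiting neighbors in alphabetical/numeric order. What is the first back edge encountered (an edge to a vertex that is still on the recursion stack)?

5→2

DFS from 10 (visiting neighbors in alphabetical/numeric order); mark gray on enter, black on exit:
10 gray
  2 gray
    1 gray
      3 gray
      3 black
    1 black
    4 gray
      4→1: 1 black — skip
      6 gray
        6→3: 3 black — skip
      6 black
      9 gray
        5 gray
          5→1: 1 black — skip
          5→2: 2 is gray → back edge
First back edge: 5 → 2.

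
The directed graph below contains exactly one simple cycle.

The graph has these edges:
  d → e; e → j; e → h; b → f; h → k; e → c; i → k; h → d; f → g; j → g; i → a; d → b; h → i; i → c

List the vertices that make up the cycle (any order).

DFS with gray/black marking from e:
e gray
  h gray
    k gray
    k black
    d gray
      d→e: e is gray → back edge
Back edge closes the cycle e → h → d → e; its vertices are {d, e, h}.

d, e, h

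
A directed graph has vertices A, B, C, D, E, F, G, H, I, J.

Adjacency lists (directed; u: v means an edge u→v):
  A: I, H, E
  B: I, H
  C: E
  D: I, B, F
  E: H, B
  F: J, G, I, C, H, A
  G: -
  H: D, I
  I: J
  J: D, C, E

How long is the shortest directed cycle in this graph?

For each vertex v, BFS finds the shortest path from v back to v.
The shortest such closed walk is F → H → D → F, length 3.

3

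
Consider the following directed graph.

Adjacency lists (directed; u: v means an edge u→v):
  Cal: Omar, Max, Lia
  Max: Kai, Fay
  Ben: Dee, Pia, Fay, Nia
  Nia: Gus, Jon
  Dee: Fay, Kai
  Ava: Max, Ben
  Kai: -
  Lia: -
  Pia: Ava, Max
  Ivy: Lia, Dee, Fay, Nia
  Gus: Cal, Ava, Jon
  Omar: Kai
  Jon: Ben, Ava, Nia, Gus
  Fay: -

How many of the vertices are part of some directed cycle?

6

A vertex is on a directed cycle iff it belongs to a strongly connected component of size ≥ 2 (or has a self-loop).
The vertices on cycles are {Ava, Ben, Gus, Jon, Nia, Pia} — 6 in total.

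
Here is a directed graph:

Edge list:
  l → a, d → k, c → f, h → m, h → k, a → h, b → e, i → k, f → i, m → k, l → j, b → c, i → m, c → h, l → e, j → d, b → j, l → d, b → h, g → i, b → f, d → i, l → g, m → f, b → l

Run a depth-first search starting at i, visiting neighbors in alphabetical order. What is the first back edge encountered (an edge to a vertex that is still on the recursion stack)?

f→i

DFS from i (visiting neighbors in alphabetical order); mark gray on enter, black on exit:
i gray
  k gray
  k black
  m gray
    f gray
      f→i: i is gray → back edge
First back edge: f → i.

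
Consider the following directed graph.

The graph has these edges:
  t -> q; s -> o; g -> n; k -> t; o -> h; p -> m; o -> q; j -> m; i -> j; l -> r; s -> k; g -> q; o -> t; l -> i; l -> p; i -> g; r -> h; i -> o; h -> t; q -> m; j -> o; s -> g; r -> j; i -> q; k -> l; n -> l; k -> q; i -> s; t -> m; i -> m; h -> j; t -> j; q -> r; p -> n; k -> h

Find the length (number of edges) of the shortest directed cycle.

For each vertex v, BFS finds the shortest path from v back to v.
The shortest such closed walk is l → p → n → l, length 3.

3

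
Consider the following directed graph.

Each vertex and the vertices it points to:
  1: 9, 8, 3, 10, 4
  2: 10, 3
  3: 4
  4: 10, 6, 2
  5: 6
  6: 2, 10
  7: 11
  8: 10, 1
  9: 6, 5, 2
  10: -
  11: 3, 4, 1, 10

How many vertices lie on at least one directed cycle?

A vertex is on a directed cycle iff it belongs to a strongly connected component of size ≥ 2 (or has a self-loop).
The vertices on cycles are {1, 2, 3, 4, 6, 8} — 6 in total.

6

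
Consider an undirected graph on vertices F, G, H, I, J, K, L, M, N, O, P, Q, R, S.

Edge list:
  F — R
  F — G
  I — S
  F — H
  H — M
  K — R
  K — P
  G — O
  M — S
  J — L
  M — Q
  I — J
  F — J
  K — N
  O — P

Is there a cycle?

DFS, tracking each vertex's parent; an edge to a visited non-parent vertex closes a cycle.
Start from S:
visit S (parent –)
  visit I (parent S)
    I–S: parent, skip
    visit J (parent I)
      J–I: parent, skip
      visit F (parent J)
        visit R (parent F)
          R–F: parent, skip
          visit K (parent R)
            visit N (parent K)
              N–K: parent, skip
            visit P (parent K)
              visit O (parent P)
                O–P: parent, skip
                visit G (parent O)
                  G–F: F visited and ≠ parent → cycle
Cycle: F – R – K – P – O – G – F.

Yes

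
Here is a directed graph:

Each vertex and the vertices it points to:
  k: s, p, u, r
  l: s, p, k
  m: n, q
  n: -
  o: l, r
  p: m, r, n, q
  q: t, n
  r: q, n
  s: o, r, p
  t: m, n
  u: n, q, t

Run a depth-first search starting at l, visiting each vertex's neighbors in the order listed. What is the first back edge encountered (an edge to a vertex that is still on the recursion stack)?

o->l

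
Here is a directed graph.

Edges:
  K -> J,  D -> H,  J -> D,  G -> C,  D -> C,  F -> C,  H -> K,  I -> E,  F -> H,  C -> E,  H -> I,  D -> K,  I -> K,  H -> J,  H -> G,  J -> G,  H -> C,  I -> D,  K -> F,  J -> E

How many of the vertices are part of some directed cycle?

6

A vertex is on a directed cycle iff it belongs to a strongly connected component of size ≥ 2 (or has a self-loop).
The vertices on cycles are {D, F, H, I, J, K} — 6 in total.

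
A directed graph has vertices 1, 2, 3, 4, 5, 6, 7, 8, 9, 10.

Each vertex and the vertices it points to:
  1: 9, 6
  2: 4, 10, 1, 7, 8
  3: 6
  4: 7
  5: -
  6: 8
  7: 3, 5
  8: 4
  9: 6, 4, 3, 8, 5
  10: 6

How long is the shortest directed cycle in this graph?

For each vertex v, BFS finds the shortest path from v back to v.
The shortest such closed walk is 8 → 4 → 7 → 3 → 6 → 8, length 5.

5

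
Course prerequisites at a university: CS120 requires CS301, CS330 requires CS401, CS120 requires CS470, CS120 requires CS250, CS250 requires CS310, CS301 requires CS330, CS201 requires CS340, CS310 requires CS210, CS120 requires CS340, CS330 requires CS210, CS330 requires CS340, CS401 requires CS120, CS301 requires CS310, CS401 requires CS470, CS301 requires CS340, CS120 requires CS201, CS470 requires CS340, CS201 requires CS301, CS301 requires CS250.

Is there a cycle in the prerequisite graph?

Yes

DFS with white/gray/black marking, starting from CS340:
CS340 gray
CS340 black
CS201 gray
  CS301 gray
    CS250 gray
      CS310 gray
        CS210 gray
        CS210 black
      CS310 black
    CS250 black
    CS301→CS310: CS310 black — skip
    CS301→CS340: CS340 black — skip
    CS330 gray
      CS401 gray
        CS470 gray
          CS470→CS340: CS340 black — skip
        CS470 black
        CS120 gray
          CS120→CS340: CS340 black — skip
          CS120→CS301: CS301 is gray → back edge
Back edge found, so a cycle exists: CS301 → CS330 → CS401 → CS120 → CS301.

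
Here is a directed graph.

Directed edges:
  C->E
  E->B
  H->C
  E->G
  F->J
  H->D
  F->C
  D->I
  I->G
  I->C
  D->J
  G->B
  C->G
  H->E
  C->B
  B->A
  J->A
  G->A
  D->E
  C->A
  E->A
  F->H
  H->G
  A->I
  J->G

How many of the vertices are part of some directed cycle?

6

A vertex is on a directed cycle iff it belongs to a strongly connected component of size ≥ 2 (or has a self-loop).
The vertices on cycles are {A, B, C, E, G, I} — 6 in total.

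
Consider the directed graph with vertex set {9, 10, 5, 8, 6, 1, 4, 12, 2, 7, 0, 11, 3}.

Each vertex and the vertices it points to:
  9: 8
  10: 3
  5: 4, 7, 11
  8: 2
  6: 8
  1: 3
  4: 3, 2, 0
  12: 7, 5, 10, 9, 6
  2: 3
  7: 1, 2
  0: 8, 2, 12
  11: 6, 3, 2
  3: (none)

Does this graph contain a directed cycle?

Yes

DFS with white/gray/black marking, starting from 6:
6 gray
  8 gray
    2 gray
      3 gray
      3 black
    2 black
  8 black
6 black
9 gray
  9→8: 8 black — skip
9 black
10 gray
  10→3: 3 black — skip
10 black
5 gray
  4 gray
    4→3: 3 black — skip
    4→2: 2 black — skip
    0 gray
      0→8: 8 black — skip
      0→2: 2 black — skip
      12 gray
        7 gray
          1 gray
            1→3: 3 black — skip
          1 black
          7→2: 2 black — skip
        7 black
        12→5: 5 is gray → back edge
Back edge found, so a cycle exists: 5 → 4 → 0 → 12 → 5.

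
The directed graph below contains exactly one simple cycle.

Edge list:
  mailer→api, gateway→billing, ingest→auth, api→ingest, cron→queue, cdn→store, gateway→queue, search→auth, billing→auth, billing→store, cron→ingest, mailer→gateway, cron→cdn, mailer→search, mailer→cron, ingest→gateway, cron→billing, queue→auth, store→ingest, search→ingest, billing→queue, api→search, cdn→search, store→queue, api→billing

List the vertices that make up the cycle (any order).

store, ingest, billing, gateway

DFS with gray/black marking from gateway:
gateway gray
  billing gray
    store gray
      queue gray
        auth gray
        auth black
      queue black
      ingest gray
        ingest→auth: auth black — skip
        ingest→gateway: gateway is gray → back edge
Back edge closes the cycle gateway → billing → store → ingest → gateway; its vertices are {store, ingest, billing, gateway}.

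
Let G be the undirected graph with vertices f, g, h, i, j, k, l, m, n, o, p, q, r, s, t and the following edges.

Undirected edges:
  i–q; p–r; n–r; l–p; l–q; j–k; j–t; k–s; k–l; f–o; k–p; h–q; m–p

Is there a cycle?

DFS, tracking each vertex's parent; an edge to a visited non-parent vertex closes a cycle.
Start from o:
visit o (parent –)
  visit f (parent o)
    f–o: parent, skip
visit g (parent –)
visit h (parent –)
  visit q (parent h)
    visit i (parent q)
      i–q: parent, skip
    q–h: parent, skip
    visit l (parent q)
      visit k (parent l)
        visit s (parent k)
          s–k: parent, skip
        visit j (parent k)
          visit t (parent j)
            t–j: parent, skip
          j–k: parent, skip
        k–l: parent, skip
        visit p (parent k)
          visit m (parent p)
            m–p: parent, skip
          visit r (parent p)
            visit n (parent r)
              n–r: parent, skip
            r–p: parent, skip
          p–k: parent, skip
          p–l: l visited and ≠ parent → cycle
Cycle: l – k – p – l.

Yes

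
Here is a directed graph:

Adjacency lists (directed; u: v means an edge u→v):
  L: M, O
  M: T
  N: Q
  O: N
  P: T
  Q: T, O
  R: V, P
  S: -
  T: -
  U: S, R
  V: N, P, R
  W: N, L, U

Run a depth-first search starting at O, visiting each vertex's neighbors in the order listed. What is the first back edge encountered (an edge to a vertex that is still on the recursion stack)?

DFS from O (visiting each vertex's neighbors in the order listed); mark gray on enter, black on exit:
O gray
  N gray
    Q gray
      T gray
      T black
      Q→O: O is gray → back edge
First back edge: Q → O.

Q->O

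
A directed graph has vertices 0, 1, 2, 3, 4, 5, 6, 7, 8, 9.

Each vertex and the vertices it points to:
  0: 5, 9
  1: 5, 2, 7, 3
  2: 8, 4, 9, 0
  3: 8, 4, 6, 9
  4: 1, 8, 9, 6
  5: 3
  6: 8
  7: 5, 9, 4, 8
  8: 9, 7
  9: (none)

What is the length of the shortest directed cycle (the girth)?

For each vertex v, BFS finds the shortest path from v back to v.
The shortest such closed walk is 7 → 8 → 7, length 2.

2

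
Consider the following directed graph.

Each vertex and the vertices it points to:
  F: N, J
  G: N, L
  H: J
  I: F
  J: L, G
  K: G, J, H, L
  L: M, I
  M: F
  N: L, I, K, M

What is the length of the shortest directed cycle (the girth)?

3

For each vertex v, BFS finds the shortest path from v back to v.
The shortest such closed walk is K → G → N → K, length 3.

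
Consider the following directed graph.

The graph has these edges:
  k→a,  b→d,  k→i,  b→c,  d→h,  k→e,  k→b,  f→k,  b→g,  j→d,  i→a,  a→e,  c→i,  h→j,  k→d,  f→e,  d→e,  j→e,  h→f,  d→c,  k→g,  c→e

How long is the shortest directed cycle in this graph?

3

For each vertex v, BFS finds the shortest path from v back to v.
The shortest such closed walk is d → h → j → d, length 3.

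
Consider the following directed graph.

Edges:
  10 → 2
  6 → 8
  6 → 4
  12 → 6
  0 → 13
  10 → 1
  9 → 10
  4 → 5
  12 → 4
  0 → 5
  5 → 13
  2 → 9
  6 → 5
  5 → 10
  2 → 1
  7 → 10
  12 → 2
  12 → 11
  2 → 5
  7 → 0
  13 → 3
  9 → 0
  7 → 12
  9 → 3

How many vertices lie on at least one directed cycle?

5

A vertex is on a directed cycle iff it belongs to a strongly connected component of size ≥ 2 (or has a self-loop).
The vertices on cycles are {0, 2, 5, 9, 10} — 5 in total.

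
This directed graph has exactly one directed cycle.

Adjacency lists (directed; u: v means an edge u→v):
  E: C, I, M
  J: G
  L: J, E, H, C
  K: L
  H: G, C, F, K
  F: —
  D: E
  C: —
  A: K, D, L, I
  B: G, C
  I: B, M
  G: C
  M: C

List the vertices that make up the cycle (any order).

H, K, L

DFS with gray/black marking from K:
K gray
  L gray
    J gray
      G gray
        C gray
        C black
      G black
    J black
    E gray
      E→C: C black — skip
      I gray
        B gray
          B→G: G black — skip
          B→C: C black — skip
        B black
        M gray
          M→C: C black — skip
        M black
      I black
      E→M: M black — skip
    E black
    H gray
      H→G: G black — skip
      H→C: C black — skip
      F gray
      F black
      H→K: K is gray → back edge
Back edge closes the cycle K → L → H → K; its vertices are {H, K, L}.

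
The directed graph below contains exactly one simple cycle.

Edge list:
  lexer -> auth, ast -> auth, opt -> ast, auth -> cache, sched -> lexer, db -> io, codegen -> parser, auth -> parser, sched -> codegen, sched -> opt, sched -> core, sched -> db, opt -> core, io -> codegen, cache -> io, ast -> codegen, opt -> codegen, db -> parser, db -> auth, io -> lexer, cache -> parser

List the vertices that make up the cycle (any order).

io, auth, cache, lexer

DFS with gray/black marking from io:
io gray
  lexer gray
    auth gray
      cache gray
        cache→io: io is gray → back edge
Back edge closes the cycle io → lexer → auth → cache → io; its vertices are {io, auth, cache, lexer}.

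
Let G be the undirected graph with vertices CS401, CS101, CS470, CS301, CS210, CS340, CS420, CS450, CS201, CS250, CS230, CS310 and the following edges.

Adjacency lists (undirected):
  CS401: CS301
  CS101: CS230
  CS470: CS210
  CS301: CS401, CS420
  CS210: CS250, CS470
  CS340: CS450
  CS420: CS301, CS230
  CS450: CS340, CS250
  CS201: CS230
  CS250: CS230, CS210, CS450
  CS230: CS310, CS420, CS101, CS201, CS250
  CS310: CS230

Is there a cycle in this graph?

No

DFS, tracking each vertex's parent; an edge to a visited non-parent vertex closes a cycle.
Start from CS340:
visit CS340 (parent –)
  visit CS450 (parent CS340)
    CS450–CS340: parent, skip
    visit CS250 (parent CS450)
      visit CS230 (parent CS250)
        visit CS310 (parent CS230)
          CS310–CS230: parent, skip
        visit CS420 (parent CS230)
          visit CS301 (parent CS420)
            visit CS401 (parent CS301)
              CS401–CS301: parent, skip
            CS301–CS420: parent, skip
          CS420–CS230: parent, skip
        visit CS101 (parent CS230)
          CS101–CS230: parent, skip
        visit CS201 (parent CS230)
          CS201–CS230: parent, skip
        CS230–CS250: parent, skip
      visit CS210 (parent CS250)
        CS210–CS250: parent, skip
        visit CS470 (parent CS210)
          CS470–CS210: parent, skip
      CS250–CS450: parent, skip
No non-parent visited neighbor found — the graph is a forest.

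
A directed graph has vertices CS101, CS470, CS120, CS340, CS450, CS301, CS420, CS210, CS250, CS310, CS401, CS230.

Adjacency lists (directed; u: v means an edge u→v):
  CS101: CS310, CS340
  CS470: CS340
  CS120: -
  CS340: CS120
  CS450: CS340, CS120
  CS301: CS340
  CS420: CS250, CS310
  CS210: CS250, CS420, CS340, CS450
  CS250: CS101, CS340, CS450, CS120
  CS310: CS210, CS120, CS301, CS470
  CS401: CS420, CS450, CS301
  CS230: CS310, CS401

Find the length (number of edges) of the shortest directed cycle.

For each vertex v, BFS finds the shortest path from v back to v.
The shortest such closed walk is CS310 → CS210 → CS420 → CS310, length 3.

3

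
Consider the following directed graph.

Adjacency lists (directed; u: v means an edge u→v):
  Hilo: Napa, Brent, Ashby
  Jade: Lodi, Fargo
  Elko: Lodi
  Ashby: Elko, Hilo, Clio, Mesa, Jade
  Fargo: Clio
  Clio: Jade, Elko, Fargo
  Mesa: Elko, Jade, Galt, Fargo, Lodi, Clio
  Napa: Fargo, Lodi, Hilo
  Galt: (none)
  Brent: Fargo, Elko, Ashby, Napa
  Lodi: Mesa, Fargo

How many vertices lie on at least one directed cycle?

10

A vertex is on a directed cycle iff it belongs to a strongly connected component of size ≥ 2 (or has a self-loop).
The vertices on cycles are {Clio, Elko, Hilo, Jade, Lodi, Mesa, Napa, Ashby, Brent, Fargo} — 10 in total.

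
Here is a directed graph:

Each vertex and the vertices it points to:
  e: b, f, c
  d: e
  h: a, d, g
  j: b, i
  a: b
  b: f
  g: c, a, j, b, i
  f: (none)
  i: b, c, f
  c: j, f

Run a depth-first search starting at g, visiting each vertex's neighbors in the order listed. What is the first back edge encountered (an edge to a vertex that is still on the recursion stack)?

DFS from g (visiting each vertex's neighbors in the order listed); mark gray on enter, black on exit:
g gray
  c gray
    j gray
      b gray
        f gray
        f black
      b black
      i gray
        i→b: b black — skip
        i→c: c is gray → back edge
First back edge: i → c.

i->c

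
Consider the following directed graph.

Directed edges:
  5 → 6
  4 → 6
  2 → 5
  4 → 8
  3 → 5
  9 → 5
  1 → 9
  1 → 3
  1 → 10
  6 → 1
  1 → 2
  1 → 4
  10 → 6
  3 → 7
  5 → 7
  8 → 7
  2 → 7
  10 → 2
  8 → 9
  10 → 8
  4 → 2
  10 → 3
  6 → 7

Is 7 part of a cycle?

7 lies on a cycle iff there is a path from 7 back to itself.
Exploring from 7, it never reaches itself; equivalently, its strongly connected component is a singleton.

No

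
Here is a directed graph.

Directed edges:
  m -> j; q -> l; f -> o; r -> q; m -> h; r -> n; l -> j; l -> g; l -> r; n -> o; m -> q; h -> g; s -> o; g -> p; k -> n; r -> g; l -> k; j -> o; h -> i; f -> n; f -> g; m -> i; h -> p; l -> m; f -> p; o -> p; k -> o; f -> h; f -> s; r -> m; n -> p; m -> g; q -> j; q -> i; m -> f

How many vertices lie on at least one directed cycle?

4

A vertex is on a directed cycle iff it belongs to a strongly connected component of size ≥ 2 (or has a self-loop).
The vertices on cycles are {l, m, q, r} — 4 in total.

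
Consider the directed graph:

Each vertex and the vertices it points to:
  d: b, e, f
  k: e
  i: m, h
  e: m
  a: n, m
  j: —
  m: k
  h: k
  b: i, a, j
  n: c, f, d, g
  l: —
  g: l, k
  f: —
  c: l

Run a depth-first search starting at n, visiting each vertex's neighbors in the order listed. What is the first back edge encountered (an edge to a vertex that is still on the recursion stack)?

e→m

DFS from n (visiting each vertex's neighbors in the order listed); mark gray on enter, black on exit:
n gray
  c gray
    l gray
    l black
  c black
  f gray
  f black
  d gray
    b gray
      i gray
        m gray
          k gray
            e gray
              e→m: m is gray → back edge
First back edge: e → m.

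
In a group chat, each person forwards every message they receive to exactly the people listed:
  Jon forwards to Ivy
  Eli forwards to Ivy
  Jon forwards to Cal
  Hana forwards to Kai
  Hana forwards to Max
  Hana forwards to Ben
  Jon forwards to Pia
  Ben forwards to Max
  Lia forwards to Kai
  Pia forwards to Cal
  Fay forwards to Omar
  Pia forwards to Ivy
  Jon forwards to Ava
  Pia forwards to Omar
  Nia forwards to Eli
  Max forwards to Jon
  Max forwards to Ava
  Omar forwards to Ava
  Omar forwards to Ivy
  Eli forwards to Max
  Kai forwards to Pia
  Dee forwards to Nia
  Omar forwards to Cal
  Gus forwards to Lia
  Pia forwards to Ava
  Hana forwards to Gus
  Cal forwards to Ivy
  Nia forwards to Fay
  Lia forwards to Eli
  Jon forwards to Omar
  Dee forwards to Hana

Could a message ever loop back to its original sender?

No

DFS with white/gray/black marking, starting from Ivy:
Ivy gray
Ivy black
Nia gray
  Eli gray
    Eli→Ivy: Ivy black — skip
    Max gray
      Jon gray
        Ava gray
        Ava black
        Cal gray
          Cal→Ivy: Ivy black — skip
        Cal black
        Jon→Ivy: Ivy black — skip
        Omar gray
          Omar→Ava: Ava black — skip
          Omar→Ivy: Ivy black — skip
          Omar→Cal: Cal black — skip
        Omar black
        Pia gray
          Pia→Cal: Cal black — skip
          Pia→Ava: Ava black — skip
          Pia→Ivy: Ivy black — skip
          Pia→Omar: Omar black — skip
        Pia black
      Jon black
      Max→Ava: Ava black — skip
    Max black
  Eli black
  Fay gray
    Fay→Omar: Omar black — skip
  Fay black
Nia black
Dee gray
  Hana gray
    Gus gray
      Lia gray
        Kai gray
          Kai→Pia: Pia black — skip
        Kai black
        Lia→Eli: Eli black — skip
      Lia black
    Gus black
    Hana→Kai: Kai black — skip
    Hana→Max: Max black — skip
    Ben gray
      Ben→Max: Max black — skip
    Ben black
  Hana black
  Dee→Nia: Nia black — skip
Dee black
Every edge goes to a white or black vertex — no back edge, so the graph is acyclic.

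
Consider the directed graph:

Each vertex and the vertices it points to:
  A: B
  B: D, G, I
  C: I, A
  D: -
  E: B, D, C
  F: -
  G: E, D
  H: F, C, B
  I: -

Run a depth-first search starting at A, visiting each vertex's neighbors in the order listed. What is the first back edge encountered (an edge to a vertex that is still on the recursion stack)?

E->B

DFS from A (visiting each vertex's neighbors in the order listed); mark gray on enter, black on exit:
A gray
  B gray
    D gray
    D black
    G gray
      E gray
        E→B: B is gray → back edge
First back edge: E → B.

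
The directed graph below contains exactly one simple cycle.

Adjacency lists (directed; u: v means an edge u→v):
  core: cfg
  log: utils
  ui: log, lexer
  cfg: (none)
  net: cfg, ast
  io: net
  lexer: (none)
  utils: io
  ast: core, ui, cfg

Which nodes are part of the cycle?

DFS with gray/black marking from ast:
ast gray
  core gray
    cfg gray
    cfg black
  core black
  ui gray
    log gray
      utils gray
        io gray
          net gray
            net→cfg: cfg black — skip
            net→ast: ast is gray → back edge
Back edge closes the cycle ast → ui → log → utils → io → net → ast; its vertices are {io, ui, ast, log, net, utils}.

io, ui, ast, log, net, utils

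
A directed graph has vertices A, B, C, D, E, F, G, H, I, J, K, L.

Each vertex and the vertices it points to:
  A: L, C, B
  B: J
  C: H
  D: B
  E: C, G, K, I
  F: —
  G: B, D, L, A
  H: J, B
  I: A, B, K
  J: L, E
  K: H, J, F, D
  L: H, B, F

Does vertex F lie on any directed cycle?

F lies on a cycle iff there is a path from F back to itself.
Exploring from F, it never reaches itself; equivalently, its strongly connected component is a singleton.

No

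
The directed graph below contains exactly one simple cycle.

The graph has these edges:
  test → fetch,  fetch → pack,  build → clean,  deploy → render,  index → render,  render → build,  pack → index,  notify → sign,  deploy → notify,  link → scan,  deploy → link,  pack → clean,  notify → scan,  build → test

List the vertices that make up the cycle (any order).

pack, test, build, fetch, index, render

DFS with gray/black marking from render:
render gray
  build gray
    test gray
      fetch gray
        pack gray
          index gray
            index→render: render is gray → back edge
Back edge closes the cycle render → build → test → fetch → pack → index → render; its vertices are {pack, test, build, fetch, index, render}.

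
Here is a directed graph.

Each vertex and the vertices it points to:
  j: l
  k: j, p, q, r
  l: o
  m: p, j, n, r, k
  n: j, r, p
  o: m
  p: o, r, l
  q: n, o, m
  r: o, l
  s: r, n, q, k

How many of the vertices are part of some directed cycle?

9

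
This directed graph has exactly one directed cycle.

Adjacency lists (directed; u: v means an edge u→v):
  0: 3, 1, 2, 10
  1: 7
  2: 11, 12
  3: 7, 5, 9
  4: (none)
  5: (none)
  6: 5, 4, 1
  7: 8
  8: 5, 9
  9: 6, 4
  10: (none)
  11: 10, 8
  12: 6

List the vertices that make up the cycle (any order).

DFS with gray/black marking from 9:
9 gray
  6 gray
    5 gray
    5 black
    4 gray
    4 black
    1 gray
      7 gray
        8 gray
          8→5: 5 black — skip
          8→9: 9 is gray → back edge
Back edge closes the cycle 9 → 6 → 1 → 7 → 8 → 9; its vertices are {1, 6, 7, 8, 9}.

1, 6, 7, 8, 9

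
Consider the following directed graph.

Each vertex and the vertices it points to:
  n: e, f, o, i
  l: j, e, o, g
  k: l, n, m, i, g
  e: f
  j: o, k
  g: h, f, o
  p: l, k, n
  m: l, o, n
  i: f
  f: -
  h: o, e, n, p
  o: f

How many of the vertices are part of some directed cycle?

A vertex is on a directed cycle iff it belongs to a strongly connected component of size ≥ 2 (or has a self-loop).
The vertices on cycles are {g, h, j, k, l, m, p} — 7 in total.

7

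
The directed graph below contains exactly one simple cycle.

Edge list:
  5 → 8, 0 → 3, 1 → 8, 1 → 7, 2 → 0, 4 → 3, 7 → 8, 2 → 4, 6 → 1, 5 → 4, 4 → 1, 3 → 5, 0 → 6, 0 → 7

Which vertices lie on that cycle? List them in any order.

DFS with gray/black marking from 3:
3 gray
  5 gray
    8 gray
    8 black
    4 gray
      4→3: 3 is gray → back edge
Back edge closes the cycle 3 → 5 → 4 → 3; its vertices are {3, 4, 5}.

3, 4, 5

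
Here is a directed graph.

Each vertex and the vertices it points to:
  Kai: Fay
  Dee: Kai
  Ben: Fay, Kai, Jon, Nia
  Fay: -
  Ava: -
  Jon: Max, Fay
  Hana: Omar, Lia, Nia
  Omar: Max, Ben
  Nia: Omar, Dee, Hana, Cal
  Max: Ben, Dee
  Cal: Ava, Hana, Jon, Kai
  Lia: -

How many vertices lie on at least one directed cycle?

7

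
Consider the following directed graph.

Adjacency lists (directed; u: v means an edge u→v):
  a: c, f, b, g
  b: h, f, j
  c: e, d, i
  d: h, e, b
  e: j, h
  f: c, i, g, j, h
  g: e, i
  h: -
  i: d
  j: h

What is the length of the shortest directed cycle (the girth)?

4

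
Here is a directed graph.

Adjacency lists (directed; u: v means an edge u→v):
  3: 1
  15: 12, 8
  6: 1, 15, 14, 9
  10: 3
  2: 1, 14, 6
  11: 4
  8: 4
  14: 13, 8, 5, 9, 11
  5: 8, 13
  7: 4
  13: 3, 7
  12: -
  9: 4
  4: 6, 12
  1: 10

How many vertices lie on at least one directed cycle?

A vertex is on a directed cycle iff it belongs to a strongly connected component of size ≥ 2 (or has a self-loop).
The vertices on cycles are {1, 3, 4, 5, 6, 7, 8, 9, 10, 11, 13, 14, 15} — 13 in total.

13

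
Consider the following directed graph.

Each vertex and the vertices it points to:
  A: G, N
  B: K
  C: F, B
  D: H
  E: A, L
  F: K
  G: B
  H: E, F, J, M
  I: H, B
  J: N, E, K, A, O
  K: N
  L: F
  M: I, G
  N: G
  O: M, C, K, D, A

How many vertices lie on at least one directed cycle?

10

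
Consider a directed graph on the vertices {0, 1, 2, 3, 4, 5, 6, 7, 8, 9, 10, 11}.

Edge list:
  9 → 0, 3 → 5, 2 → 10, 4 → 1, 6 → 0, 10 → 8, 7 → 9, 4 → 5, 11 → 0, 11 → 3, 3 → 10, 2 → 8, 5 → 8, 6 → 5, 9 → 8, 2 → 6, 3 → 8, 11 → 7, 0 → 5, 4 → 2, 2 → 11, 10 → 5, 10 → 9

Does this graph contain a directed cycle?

No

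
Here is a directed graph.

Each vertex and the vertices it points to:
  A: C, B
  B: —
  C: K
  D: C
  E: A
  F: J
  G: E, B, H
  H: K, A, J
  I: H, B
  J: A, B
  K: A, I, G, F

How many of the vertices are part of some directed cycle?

9

A vertex is on a directed cycle iff it belongs to a strongly connected component of size ≥ 2 (or has a self-loop).
The vertices on cycles are {A, C, E, F, G, H, I, J, K} — 9 in total.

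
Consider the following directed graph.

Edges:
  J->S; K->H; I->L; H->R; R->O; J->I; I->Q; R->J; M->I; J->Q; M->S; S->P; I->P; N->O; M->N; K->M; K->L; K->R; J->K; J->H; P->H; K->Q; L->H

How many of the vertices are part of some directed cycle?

9

A vertex is on a directed cycle iff it belongs to a strongly connected component of size ≥ 2 (or has a self-loop).
The vertices on cycles are {H, I, J, K, L, M, P, R, S} — 9 in total.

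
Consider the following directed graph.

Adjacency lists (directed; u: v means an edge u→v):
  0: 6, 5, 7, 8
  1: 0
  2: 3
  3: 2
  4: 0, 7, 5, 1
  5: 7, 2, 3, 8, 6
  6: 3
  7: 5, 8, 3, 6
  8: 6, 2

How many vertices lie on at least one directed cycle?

4

A vertex is on a directed cycle iff it belongs to a strongly connected component of size ≥ 2 (or has a self-loop).
The vertices on cycles are {2, 3, 5, 7} — 4 in total.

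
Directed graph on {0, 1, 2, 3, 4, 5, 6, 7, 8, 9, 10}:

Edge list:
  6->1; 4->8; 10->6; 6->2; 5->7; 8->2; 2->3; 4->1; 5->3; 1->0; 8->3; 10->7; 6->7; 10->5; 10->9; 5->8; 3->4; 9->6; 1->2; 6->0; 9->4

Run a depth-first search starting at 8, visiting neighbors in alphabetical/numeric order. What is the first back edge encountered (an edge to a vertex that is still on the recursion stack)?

1→2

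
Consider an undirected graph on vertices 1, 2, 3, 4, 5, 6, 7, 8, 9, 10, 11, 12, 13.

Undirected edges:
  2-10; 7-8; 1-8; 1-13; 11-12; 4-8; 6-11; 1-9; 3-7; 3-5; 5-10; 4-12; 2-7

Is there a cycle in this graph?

Yes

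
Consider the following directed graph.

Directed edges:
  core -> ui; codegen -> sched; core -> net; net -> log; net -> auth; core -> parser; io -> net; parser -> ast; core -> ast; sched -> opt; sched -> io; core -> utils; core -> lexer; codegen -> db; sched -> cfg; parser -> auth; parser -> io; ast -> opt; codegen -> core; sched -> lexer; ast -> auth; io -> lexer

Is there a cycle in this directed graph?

No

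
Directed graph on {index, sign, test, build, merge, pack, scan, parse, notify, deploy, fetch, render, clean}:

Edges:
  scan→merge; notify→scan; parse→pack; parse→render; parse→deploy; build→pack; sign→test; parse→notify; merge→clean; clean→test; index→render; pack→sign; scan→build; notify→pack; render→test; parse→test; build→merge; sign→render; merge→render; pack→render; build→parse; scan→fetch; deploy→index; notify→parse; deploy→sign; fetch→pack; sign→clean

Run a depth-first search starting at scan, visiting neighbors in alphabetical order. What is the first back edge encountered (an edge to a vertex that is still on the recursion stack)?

DFS from scan (visiting neighbors in alphabetical order); mark gray on enter, black on exit:
scan gray
  build gray
    merge gray
      clean gray
        test gray
        test black
      clean black
      render gray
        render→test: test black — skip
      render black
    merge black
    pack gray
      pack→render: render black — skip
      sign gray
        sign→clean: clean black — skip
        sign→render: render black — skip
        sign→test: test black — skip
      sign black
    pack black
    parse gray
      deploy gray
        index gray
          index→render: render black — skip
        index black
        deploy→sign: sign black — skip
      deploy black
      notify gray
        notify→pack: pack black — skip
        notify→parse: parse is gray → back edge
First back edge: notify → parse.

notify->parse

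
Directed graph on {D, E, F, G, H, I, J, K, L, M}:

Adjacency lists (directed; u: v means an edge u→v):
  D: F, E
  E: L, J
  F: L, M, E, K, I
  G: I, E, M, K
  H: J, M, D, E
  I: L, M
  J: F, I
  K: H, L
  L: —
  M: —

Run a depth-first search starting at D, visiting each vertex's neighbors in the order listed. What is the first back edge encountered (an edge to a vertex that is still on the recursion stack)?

J→F

DFS from D (visiting each vertex's neighbors in the order listed); mark gray on enter, black on exit:
D gray
  F gray
    L gray
    L black
    M gray
    M black
    E gray
      E→L: L black — skip
      J gray
        J→F: F is gray → back edge
First back edge: J → F.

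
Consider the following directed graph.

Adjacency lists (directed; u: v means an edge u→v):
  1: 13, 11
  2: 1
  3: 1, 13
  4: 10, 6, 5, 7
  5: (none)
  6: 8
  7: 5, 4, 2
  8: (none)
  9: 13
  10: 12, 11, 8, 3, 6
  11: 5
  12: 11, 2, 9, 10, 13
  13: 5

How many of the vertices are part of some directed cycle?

4

A vertex is on a directed cycle iff it belongs to a strongly connected component of size ≥ 2 (or has a self-loop).
The vertices on cycles are {4, 7, 10, 12} — 4 in total.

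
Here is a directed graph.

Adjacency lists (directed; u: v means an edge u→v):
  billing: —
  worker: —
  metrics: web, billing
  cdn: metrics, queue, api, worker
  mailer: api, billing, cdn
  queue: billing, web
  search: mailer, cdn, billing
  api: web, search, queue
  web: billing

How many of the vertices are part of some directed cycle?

4

A vertex is on a directed cycle iff it belongs to a strongly connected component of size ≥ 2 (or has a self-loop).
The vertices on cycles are {api, cdn, mailer, search} — 4 in total.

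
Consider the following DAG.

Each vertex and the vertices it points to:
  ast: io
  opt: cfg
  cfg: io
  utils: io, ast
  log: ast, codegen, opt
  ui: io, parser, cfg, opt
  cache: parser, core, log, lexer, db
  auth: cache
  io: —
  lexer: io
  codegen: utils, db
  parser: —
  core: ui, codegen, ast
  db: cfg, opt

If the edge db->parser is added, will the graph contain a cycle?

No

Adding db→parser creates a cycle iff parser can already reach db.
Explore from parser: no path reaches db. The graph stays acyclic.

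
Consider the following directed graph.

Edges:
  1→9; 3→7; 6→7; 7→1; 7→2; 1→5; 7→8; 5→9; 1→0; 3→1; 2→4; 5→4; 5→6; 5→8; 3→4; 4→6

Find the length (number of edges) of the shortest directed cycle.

For each vertex v, BFS finds the shortest path from v back to v.
The shortest such closed walk is 1 → 5 → 6 → 7 → 1, length 4.

4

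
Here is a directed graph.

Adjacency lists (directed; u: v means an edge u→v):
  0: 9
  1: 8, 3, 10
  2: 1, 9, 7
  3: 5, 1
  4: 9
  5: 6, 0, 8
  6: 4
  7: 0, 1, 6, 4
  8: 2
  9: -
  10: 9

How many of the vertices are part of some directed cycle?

6

A vertex is on a directed cycle iff it belongs to a strongly connected component of size ≥ 2 (or has a self-loop).
The vertices on cycles are {1, 2, 3, 5, 7, 8} — 6 in total.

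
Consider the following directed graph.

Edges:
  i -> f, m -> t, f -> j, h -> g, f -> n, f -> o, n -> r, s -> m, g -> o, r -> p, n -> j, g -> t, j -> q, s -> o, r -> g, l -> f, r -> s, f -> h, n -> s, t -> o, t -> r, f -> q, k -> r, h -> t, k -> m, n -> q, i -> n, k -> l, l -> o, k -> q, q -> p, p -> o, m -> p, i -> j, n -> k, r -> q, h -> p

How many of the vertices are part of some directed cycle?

9

A vertex is on a directed cycle iff it belongs to a strongly connected component of size ≥ 2 (or has a self-loop).
The vertices on cycles are {f, g, k, l, m, n, r, s, t} — 9 in total.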